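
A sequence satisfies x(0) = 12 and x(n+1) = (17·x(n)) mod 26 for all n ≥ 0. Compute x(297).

Computing terms: x(0) = 12, x(1) = 22, x(2) = 10, x(3) = 14, x(4) = 4, x(5) = 16, x(6) = 12.
The sequence repeats with period 6.
So x(297) = x(0 + ((297-0) mod 6)) = x(3) = 14.

14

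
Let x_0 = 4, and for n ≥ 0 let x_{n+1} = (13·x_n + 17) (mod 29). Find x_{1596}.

Computing terms: x_0 = 4,  x_1 = 11,  x_2 = 15,  x_3 = 9,  x_4 = 18,  x_5 = 19,  x_6 = 3,  x_7 = 27,  x_8 = 20,  x_9 = 16,  x_{10} = 22,  x_{11} = 13,  x_{12} = 12,  x_{13} = 28,  x_{14} = 4.
Since x_{14} = x_0 = 4, the sequence is periodic with period 14.
So x_{1596} = x_{0 + ((1596-0) mod 14)} = x_0 = 4.

4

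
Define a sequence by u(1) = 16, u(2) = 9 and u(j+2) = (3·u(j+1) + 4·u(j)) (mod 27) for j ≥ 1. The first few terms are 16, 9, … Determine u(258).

Computing terms: u(1) = 16, u(2) = 9, u(3) = 10, u(4) = 12, u(5) = 22, u(6) = 6, u(7) = 25, u(8) = 18, u(9) = 19, u(10) = 21, u(11) = 4, u(12) = 15, u(13) = 7, u(14) = 0, u(15) = 1, u(16) = 3, u(17) = 13, u(18) = 24, u(19) = 16, u(20) = 9.
Since (u(19), u(20)) = (u(1), u(2)) = (16, 9) (two consecutive terms determine the rest), the sequence is periodic with period 18.
So u(258) = u(1 + ((258-1) mod 18)) = u(6) = 6.

6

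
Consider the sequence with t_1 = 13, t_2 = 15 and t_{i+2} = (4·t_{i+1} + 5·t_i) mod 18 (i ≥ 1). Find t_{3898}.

t_1 = 13, t_2 = 15, t_3 = 17, t_4 = 17, t_5 = 9, t_6 = 13, t_7 = 7, t_8 = 3, t_9 = 11, t_{10} = 5, t_{11} = 3, t_{12} = 1, t_{13} = 1, t_{14} = 9, t_{15} = 5, t_{16} = 11, t_{17} = 15, t_{18} = 7, t_{19} = 13, t_{20} = 15.
Since (t_{19}, t_{20}) = (t_1, t_2) = (13, 15) (two consecutive terms determine the rest), the sequence is periodic with period 18.
So t_{3898} = t_{1 + ((3898-1) mod 18)} = t_{10} = 5.

5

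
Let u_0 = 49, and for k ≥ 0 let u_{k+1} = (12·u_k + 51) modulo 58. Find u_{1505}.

Computing terms: u_0 = 49, u_1 = 1, u_2 = 5, u_3 = 53, u_4 = 49.
Since u_4 = u_0 = 49, the sequence is periodic with period 4.
(1505 - 0) mod 4 = 1, so u_{1505} = u_1 = 1.

1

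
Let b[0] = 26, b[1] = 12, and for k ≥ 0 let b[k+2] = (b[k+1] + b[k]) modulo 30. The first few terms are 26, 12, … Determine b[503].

We have b[0] = 26,  b[1] = 12,  b[2] = 8,  b[3] = 20,  b[4] = 28,  b[5] = 18,  b[6] = 16,  b[7] = 4,  b[8] = 20,  b[9] = 24,  b[10] = 14,  b[11] = 8,  b[12] = 22,  b[13] = 0,  b[14] = 22,  b[15] = 22,  b[16] = 14,  b[17] = 6,  b[18] = 20,  b[19] = 26,  b[20] = 16,  b[21] = 12,  b[22] = 28,  b[23] = 10,  b[24] = 8,  b[25] = 18,  b[26] = 26,  b[27] = 14,  b[28] = 10,  b[29] = 24,  b[30] = 4,  b[31] = 28,  b[32] = 2,  b[33] = 0,  b[34] = 2,  b[35] = 2,  b[36] = 4,  b[37] = 6,  b[38] = 10,  b[39] = 16,  b[40] = 26,  b[41] = 12.
Since (b[40], b[41]) = (b[0], b[1]) = (26, 12) (two consecutive terms determine the rest), the sequence is periodic with period 40.
So b[503] = b[0 + ((503-0) mod 40)] = b[23] = 10.

10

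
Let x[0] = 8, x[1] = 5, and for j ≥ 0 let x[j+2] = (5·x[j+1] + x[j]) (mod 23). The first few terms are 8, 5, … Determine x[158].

x[0] = 8; x[1] = 5; x[2] = 10; x[3] = 9; x[4] = 9; x[5] = 8; x[6] = 3; x[7] = 0; x[8] = 3; x[9] = 15; x[10] = 9; x[11] = 14; x[12] = 10; x[13] = 18; x[14] = 8; x[15] = 12; x[16] = 22; x[17] = 7; x[18] = 11; x[19] = 16; x[20] = 22; x[21] = 11; x[22] = 8; x[23] = 5.
Since (x[22], x[23]) = (x[0], x[1]) = (8, 5) (two consecutive terms determine the rest), the sequence is periodic with period 22.
So x[158] = x[0 + ((158-0) mod 22)] = x[4] = 9.

9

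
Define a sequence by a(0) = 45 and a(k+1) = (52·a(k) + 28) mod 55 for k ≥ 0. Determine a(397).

Listing terms: a(0) = 45, a(1) = 3, a(2) = 19, a(3) = 26, a(4) = 5, a(5) = 13, a(6) = 44, a(7) = 6, a(8) = 10, a(9) = 53, a(10) = 34, a(11) = 36, a(12) = 30, a(13) = 48, a(14) = 49, a(15) = 46, a(16) = 0, a(17) = 28, a(18) = 54, a(19) = 31, a(20) = 45.
The sequence repeats with period 20.
(397 - 0) mod 20 = 17, so a(397) = a(17) = 28.

28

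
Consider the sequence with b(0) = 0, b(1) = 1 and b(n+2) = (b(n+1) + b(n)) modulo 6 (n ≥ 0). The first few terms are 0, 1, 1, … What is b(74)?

Computing terms: b(0) = 0,  b(1) = 1,  b(2) = 1,  b(3) = 2,  b(4) = 3,  b(5) = 5,  b(6) = 2,  b(7) = 1,  b(8) = 3,  b(9) = 4,  b(10) = 1,  b(11) = 5,  b(12) = 0,  b(13) = 5,  b(14) = 5,  b(15) = 4,  b(16) = 3,  b(17) = 1,  b(18) = 4,  b(19) = 5,  b(20) = 3,  b(21) = 2,  b(22) = 5,  b(23) = 1,  b(24) = 0,  b(25) = 1.
Since (b(24), b(25)) = (b(0), b(1)) = (0, 1) (two consecutive terms determine the rest), the sequence is periodic with period 24.
So b(74) = b(0 + ((74-0) mod 24)) = b(2) = 1.

1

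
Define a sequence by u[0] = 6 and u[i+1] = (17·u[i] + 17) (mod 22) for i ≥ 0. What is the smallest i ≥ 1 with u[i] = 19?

7

u[0] = 6,  u[1] = 9,  u[2] = 16,  u[3] = 3,  u[4] = 2,  u[5] = 7,  u[6] = 4,  u[7] = 19,  u[8] = 10,  u[9] = 11,  u[10] = 6.
Since u[10] = u[0] = 6, the sequence is periodic with period 10.
The value 19 first appears (with i ≥ 1) at u[7].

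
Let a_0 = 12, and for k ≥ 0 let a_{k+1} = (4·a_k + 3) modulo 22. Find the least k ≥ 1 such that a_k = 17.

We have a_0 = 12; a_1 = 7; a_2 = 9; a_3 = 17; a_4 = 5; a_5 = 1; a_6 = 7.
Since a_6 = a_1 = 7, the sequence is eventually periodic: after a pre-period of length 1 it cycles with period 5.
The value 17 first appears (with k ≥ 1) at a_3.

3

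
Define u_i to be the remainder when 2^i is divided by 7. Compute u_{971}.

Computing terms: u_1 = 2; u_2 = 4; u_3 = 1; u_4 = 2.
Since u_4 = u_1 = 2, the sequence is periodic with period 3.
So u_{971} = u_{1 + ((971-1) mod 3)} = u_2 = 4.

4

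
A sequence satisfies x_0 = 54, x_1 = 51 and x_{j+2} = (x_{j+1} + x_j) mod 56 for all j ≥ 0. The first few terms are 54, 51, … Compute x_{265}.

19

We have x_0 = 54; x_1 = 51; x_2 = 49; x_3 = 44; x_4 = 37; x_5 = 25; x_6 = 6; x_7 = 31; x_8 = 37; x_9 = 12; x_{10} = 49; x_{11} = 5; x_{12} = 54; x_{13} = 3; x_{14} = 1; x_{15} = 4; x_{16} = 5; x_{17} = 9; x_{18} = 14; x_{19} = 23; x_{20} = 37; x_{21} = 4; x_{22} = 41; x_{23} = 45; x_{24} = 30; x_{25} = 19; x_{26} = 49; x_{27} = 12; x_{28} = 5; x_{29} = 17; x_{30} = 22; x_{31} = 39; x_{32} = 5; x_{33} = 44; x_{34} = 49; x_{35} = 37; x_{36} = 30; x_{37} = 11; x_{38} = 41; x_{39} = 52; x_{40} = 37; x_{41} = 33; x_{42} = 14; x_{43} = 47; x_{44} = 5; x_{45} = 52; x_{46} = 1; x_{47} = 53; x_{48} = 54; x_{49} = 51.
The sequence repeats with period 48.
So x_{265} = x_{0 + ((265-0) mod 48)} = x_{25} = 19.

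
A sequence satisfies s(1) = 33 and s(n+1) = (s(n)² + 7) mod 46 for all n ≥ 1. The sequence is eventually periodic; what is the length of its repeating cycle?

Computing terms: s(1) = 33; s(2) = 38; s(3) = 25; s(4) = 34; s(5) = 13; s(6) = 38.
Since s(6) = s(2) = 38, the sequence is eventually periodic: after a pre-period of length 1 it cycles with period 4.

4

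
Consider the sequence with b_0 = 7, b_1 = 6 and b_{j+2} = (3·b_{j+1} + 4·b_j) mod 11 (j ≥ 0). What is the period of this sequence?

Listing terms: b_0 = 7; b_1 = 6; b_2 = 2; b_3 = 8; b_4 = 10; b_5 = 7; b_6 = 6.
The sequence repeats with period 5.

5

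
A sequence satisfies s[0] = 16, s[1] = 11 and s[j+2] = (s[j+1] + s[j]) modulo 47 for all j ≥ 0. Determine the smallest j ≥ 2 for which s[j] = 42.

Computing terms: s[0] = 16; s[1] = 11; s[2] = 27; s[3] = 38; s[4] = 18; s[5] = 9; s[6] = 27; s[7] = 36; s[8] = 16; s[9] = 5; s[10] = 21; s[11] = 26; s[12] = 0; s[13] = 26; s[14] = 26; s[15] = 5; s[16] = 31; s[17] = 36; s[18] = 20; s[19] = 9; s[20] = 29; s[21] = 38; s[22] = 20; s[23] = 11; s[24] = 31; s[25] = 42; s[26] = 26; s[27] = 21; s[28] = 0; s[29] = 21; s[30] = 21; s[31] = 42; s[32] = 16; s[33] = 11.
Since (s[32], s[33]) = (s[0], s[1]) = (16, 11) (two consecutive terms determine the rest), the sequence is periodic with period 32.
The value 42 first appears (with j ≥ 2) at s[25].

25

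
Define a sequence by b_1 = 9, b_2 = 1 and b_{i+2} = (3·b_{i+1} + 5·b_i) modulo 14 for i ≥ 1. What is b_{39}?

6

b_1 = 9; b_2 = 1; b_3 = 6; b_4 = 9; b_5 = 1.
The sequence repeats with period 3.
So b_{39} = b_{1 + ((39-1) mod 3)} = b_3 = 6.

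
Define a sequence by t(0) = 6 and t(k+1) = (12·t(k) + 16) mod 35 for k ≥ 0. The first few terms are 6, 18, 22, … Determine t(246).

27

Listing terms: t(0) = 6,  t(1) = 18,  t(2) = 22,  t(3) = 0,  t(4) = 16,  t(5) = 33,  t(6) = 27,  t(7) = 25,  t(8) = 1,  t(9) = 28,  t(10) = 2,  t(11) = 5,  t(12) = 6.
Since t(12) = t(0) = 6, the sequence is periodic with period 12.
(246 - 0) mod 12 = 6, so t(246) = t(6) = 27.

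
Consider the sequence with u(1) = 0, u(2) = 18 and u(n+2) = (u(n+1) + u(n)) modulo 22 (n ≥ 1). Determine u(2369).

4

u(1) = 0,  u(2) = 18,  u(3) = 18,  u(4) = 14,  u(5) = 10,  u(6) = 2,  u(7) = 12,  u(8) = 14,  u(9) = 4,  u(10) = 18,  u(11) = 0,  u(12) = 18.
The sequence repeats with period 10.
So u(2369) = u(1 + ((2369-1) mod 10)) = u(9) = 4.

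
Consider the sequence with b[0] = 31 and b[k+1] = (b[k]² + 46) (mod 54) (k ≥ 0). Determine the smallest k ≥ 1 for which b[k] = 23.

3

We have b[0] = 31, b[1] = 35, b[2] = 29, b[3] = 23, b[4] = 35.
Since b[4] = b[1] = 35, the sequence is eventually periodic: after a pre-period of length 1 it cycles with period 3.
The value 23 first appears (with k ≥ 1) at b[3].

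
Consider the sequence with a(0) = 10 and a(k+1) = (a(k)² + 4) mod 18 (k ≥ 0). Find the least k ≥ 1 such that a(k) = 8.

a(0) = 10, a(1) = 14, a(2) = 2, a(3) = 8, a(4) = 14.
Since a(4) = a(1) = 14, the sequence is eventually periodic: after a pre-period of length 1 it cycles with period 3.
The value 8 first appears (with k ≥ 1) at a(3).

3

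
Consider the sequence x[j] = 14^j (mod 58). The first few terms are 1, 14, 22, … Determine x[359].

26

We have x[0] = 1,  x[1] = 14,  x[2] = 22,  x[3] = 18,  x[4] = 20,  x[5] = 48,  x[6] = 34,  x[7] = 12,  x[8] = 52,  x[9] = 32,  x[10] = 42,  x[11] = 8,  x[12] = 54,  x[13] = 2,  x[14] = 28,  x[15] = 44,  x[16] = 36,  x[17] = 40,  x[18] = 38,  x[19] = 10,  x[20] = 24,  x[21] = 46,  x[22] = 6,  x[23] = 26,  x[24] = 16,  x[25] = 50,  x[26] = 4,  x[27] = 56,  x[28] = 30,  x[29] = 14.
Since x[29] = x[1] = 14, the sequence is eventually periodic: after a pre-period of length 1 it cycles with period 28.
For j ≥ 1, x[j] depends only on (j - 1) mod 28. (359 - 1) mod 28 = 22, so x[359] = x[23] = 26.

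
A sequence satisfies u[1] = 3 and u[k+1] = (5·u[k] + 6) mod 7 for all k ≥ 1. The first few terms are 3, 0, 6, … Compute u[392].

u[1] = 3,  u[2] = 0,  u[3] = 6,  u[4] = 1,  u[5] = 4,  u[6] = 5,  u[7] = 3.
Since u[7] = u[1] = 3, the sequence is periodic with period 6.
(392 - 1) mod 6 = 1, so u[392] = u[2] = 0.

0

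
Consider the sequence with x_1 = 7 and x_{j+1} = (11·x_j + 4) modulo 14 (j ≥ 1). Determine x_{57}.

We have x_1 = 7; x_2 = 11; x_3 = 13; x_4 = 7.
The sequence repeats with period 3.
So x_{57} = x_{1 + ((57-1) mod 3)} = x_3 = 13.

13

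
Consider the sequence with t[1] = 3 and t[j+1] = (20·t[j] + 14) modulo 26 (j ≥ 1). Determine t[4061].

Listing terms: t[1] = 3; t[2] = 22; t[3] = 12; t[4] = 20; t[5] = 24; t[6] = 0; t[7] = 14; t[8] = 8; t[9] = 18; t[10] = 10; t[11] = 6; t[12] = 4; t[13] = 16; t[14] = 22.
Since t[14] = t[2] = 22, the sequence is eventually periodic: after a pre-period of length 1 it cycles with period 12.
For j ≥ 2, t[j] depends only on (j - 2) mod 12. (4061 - 2) mod 12 = 3, so t[4061] = t[5] = 24.

24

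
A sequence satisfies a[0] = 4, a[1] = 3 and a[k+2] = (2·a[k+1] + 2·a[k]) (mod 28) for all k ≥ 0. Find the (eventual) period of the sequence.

48

Computing terms: a[0] = 4, a[1] = 3, a[2] = 14, a[3] = 6, a[4] = 12, a[5] = 8, a[6] = 12, a[7] = 12, a[8] = 20, a[9] = 8, a[10] = 0, a[11] = 16, a[12] = 4, a[13] = 12, a[14] = 4, a[15] = 4, a[16] = 16, a[17] = 12, a[18] = 0, a[19] = 24, a[20] = 20, a[21] = 4, a[22] = 20, a[23] = 20, a[24] = 24, a[25] = 4, a[26] = 0, a[27] = 8, a[28] = 16, a[29] = 20, a[30] = 16, a[31] = 16, a[32] = 8, a[33] = 20, a[34] = 0, a[35] = 12, a[36] = 24, a[37] = 16, a[38] = 24, a[39] = 24, a[40] = 12, a[41] = 16, a[42] = 0, a[43] = 4, a[44] = 8, a[45] = 24, a[46] = 8, a[47] = 8, a[48] = 4, a[49] = 24, a[50] = 0, a[51] = 20, a[52] = 12, a[53] = 8.
Since (a[52], a[53]) = (a[4], a[5]) = (12, 8) (two consecutive terms determine the rest), the sequence is eventually periodic: after a pre-period of length 4 it cycles with period 48.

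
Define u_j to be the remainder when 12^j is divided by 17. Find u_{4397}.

u_0 = 1; u_1 = 12; u_2 = 8; u_3 = 11; u_4 = 13; u_5 = 3; u_6 = 2; u_7 = 7; u_8 = 16; u_9 = 5; u_{10} = 9; u_{11} = 6; u_{12} = 4; u_{13} = 14; u_{14} = 15; u_{15} = 10; u_{16} = 1.
The sequence repeats with period 16.
So u_{4397} = u_{0 + ((4397-0) mod 16)} = u_{13} = 14.

14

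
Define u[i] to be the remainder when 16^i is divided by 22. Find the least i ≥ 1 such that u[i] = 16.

We have u[0] = 1, u[1] = 16, u[2] = 14, u[3] = 4, u[4] = 20, u[5] = 12, u[6] = 16.
Since u[6] = u[1] = 16, the sequence is eventually periodic: after a pre-period of length 1 it cycles with period 5.
The value 16 first appears (with i ≥ 1) at u[1].

1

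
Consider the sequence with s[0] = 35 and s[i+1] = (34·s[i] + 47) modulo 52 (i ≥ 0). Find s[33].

s[0] = 35, s[1] = 41, s[2] = 37, s[3] = 5, s[4] = 9, s[5] = 41.
Since s[5] = s[1] = 41, the sequence is eventually periodic: after a pre-period of length 1 it cycles with period 4.
For i ≥ 1, s[i] depends only on (i - 1) mod 4. (33 - 1) mod 4 = 0, so s[33] = s[1] = 41.

41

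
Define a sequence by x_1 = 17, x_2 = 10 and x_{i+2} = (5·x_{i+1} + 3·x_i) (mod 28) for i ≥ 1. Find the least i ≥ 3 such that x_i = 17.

3

x_1 = 17; x_2 = 10; x_3 = 17; x_4 = 3; x_5 = 10; x_6 = 3; x_7 = 17; x_8 = 10.
Since (x_7, x_8) = (x_1, x_2) = (17, 10) (two consecutive terms determine the rest), the sequence is periodic with period 6.
The value 17 first appears (with i ≥ 3) at x_3.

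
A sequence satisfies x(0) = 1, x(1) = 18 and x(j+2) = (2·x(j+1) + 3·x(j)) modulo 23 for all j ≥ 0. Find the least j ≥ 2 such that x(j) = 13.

Computing terms: x(0) = 1, x(1) = 18, x(2) = 16, x(3) = 17, x(4) = 13, x(5) = 8, x(6) = 9, x(7) = 19, x(8) = 19, x(9) = 3, x(10) = 17, x(11) = 20, x(12) = 22, x(13) = 12, x(14) = 21, x(15) = 9, x(16) = 12, x(17) = 5, x(18) = 0, x(19) = 15, x(20) = 7, x(21) = 13, x(22) = 1, x(23) = 18.
The sequence repeats with period 22.
The value 13 first appears (with j ≥ 2) at x(4).

4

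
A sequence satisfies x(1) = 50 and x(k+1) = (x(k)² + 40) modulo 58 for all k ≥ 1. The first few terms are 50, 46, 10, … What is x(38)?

x(1) = 50, x(2) = 46, x(3) = 10, x(4) = 24, x(5) = 36, x(6) = 2, x(7) = 44, x(8) = 4, x(9) = 56, x(10) = 44.
Since x(10) = x(7) = 44, the sequence is eventually periodic: after a pre-period of length 6 it cycles with period 3.
For k ≥ 7, x(k) depends only on (k - 7) mod 3. (38 - 7) mod 3 = 1, so x(38) = x(8) = 4.

4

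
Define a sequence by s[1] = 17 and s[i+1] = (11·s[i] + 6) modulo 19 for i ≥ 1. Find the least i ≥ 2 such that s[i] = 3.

Computing terms: s[1] = 17; s[2] = 3; s[3] = 1; s[4] = 17.
Since s[4] = s[1] = 17, the sequence is periodic with period 3.
The value 3 first appears (with i ≥ 2) at s[2].

2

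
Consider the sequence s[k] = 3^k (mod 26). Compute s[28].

3

Listing terms: s[0] = 1,  s[1] = 3,  s[2] = 9,  s[3] = 1.
The sequence repeats with period 3.
(28 - 0) mod 3 = 1, so s[28] = s[1] = 3.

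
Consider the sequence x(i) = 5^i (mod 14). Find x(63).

13

Computing terms: x(0) = 1; x(1) = 5; x(2) = 11; x(3) = 13; x(4) = 9; x(5) = 3; x(6) = 1.
The sequence repeats with period 6.
(63 - 0) mod 6 = 3, so x(63) = x(3) = 13.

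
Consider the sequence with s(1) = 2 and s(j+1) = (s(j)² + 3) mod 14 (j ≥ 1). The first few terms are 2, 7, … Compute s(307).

We have s(1) = 2; s(2) = 7; s(3) = 10; s(4) = 5; s(5) = 0; s(6) = 3; s(7) = 12; s(8) = 7.
Since s(8) = s(2) = 7, the sequence is eventually periodic: after a pre-period of length 1 it cycles with period 6.
For j ≥ 2, s(j) depends only on (j - 2) mod 6. (307 - 2) mod 6 = 5, so s(307) = s(7) = 12.

12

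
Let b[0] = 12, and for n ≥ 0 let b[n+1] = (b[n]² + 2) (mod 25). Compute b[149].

11

We have b[0] = 12, b[1] = 21, b[2] = 18, b[3] = 1, b[4] = 3, b[5] = 11, b[6] = 23, b[7] = 6, b[8] = 13, b[9] = 21.
Since b[9] = b[1] = 21, the sequence is eventually periodic: after a pre-period of length 1 it cycles with period 8.
For n ≥ 1, b[n] depends only on (n - 1) mod 8. (149 - 1) mod 8 = 4, so b[149] = b[5] = 11.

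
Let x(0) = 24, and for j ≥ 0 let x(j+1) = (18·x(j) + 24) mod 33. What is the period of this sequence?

10

x(0) = 24, x(1) = 27, x(2) = 15, x(3) = 30, x(4) = 3, x(5) = 12, x(6) = 9, x(7) = 21, x(8) = 6, x(9) = 0, x(10) = 24.
Since x(10) = x(0) = 24, the sequence is periodic with period 10.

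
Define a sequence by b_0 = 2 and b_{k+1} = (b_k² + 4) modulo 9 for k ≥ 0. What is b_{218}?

We have b_0 = 2, b_1 = 8, b_2 = 5, b_3 = 2.
Since b_3 = b_0 = 2, the sequence is periodic with period 3.
(218 - 0) mod 3 = 2, so b_{218} = b_2 = 5.

5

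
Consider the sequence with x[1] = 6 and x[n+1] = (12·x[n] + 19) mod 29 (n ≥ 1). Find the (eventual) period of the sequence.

Computing terms: x[1] = 6; x[2] = 4; x[3] = 9; x[4] = 11; x[5] = 6.
The sequence repeats with period 4.

4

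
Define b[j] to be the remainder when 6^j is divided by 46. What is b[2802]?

18

b[0] = 1; b[1] = 6; b[2] = 36; b[3] = 32; b[4] = 8; b[5] = 2; b[6] = 12; b[7] = 26; b[8] = 18; b[9] = 16; b[10] = 4; b[11] = 24; b[12] = 6.
Since b[12] = b[1] = 6, the sequence is eventually periodic: after a pre-period of length 1 it cycles with period 11.
For j ≥ 1, b[j] depends only on (j - 1) mod 11. (2802 - 1) mod 11 = 7, so b[2802] = b[8] = 18.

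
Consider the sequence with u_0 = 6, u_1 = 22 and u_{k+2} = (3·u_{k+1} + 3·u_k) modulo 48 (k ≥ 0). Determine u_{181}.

6

Listing terms: u_0 = 6; u_1 = 22; u_2 = 36; u_3 = 30; u_4 = 6; u_5 = 12; u_6 = 6; u_7 = 6; u_8 = 36; u_9 = 30.
Since (u_8, u_9) = (u_2, u_3) = (36, 30) (two consecutive terms determine the rest), the sequence is eventually periodic: after a pre-period of length 2 it cycles with period 6.
For k ≥ 2, u_k depends only on (k - 2) mod 6. (181 - 2) mod 6 = 5, so u_{181} = u_7 = 6.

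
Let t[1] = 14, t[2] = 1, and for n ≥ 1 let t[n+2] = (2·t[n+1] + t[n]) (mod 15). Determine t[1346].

1

Computing terms: t[1] = 14, t[2] = 1, t[3] = 1, t[4] = 3, t[5] = 7, t[6] = 2, t[7] = 11, t[8] = 9, t[9] = 14, t[10] = 7, t[11] = 13, t[12] = 3, t[13] = 4, t[14] = 11, t[15] = 11, t[16] = 3, t[17] = 2, t[18] = 7, t[19] = 1, t[20] = 9, t[21] = 4, t[22] = 2, t[23] = 8, t[24] = 3, t[25] = 14, t[26] = 1.
The sequence repeats with period 24.
So t[1346] = t[1 + ((1346-1) mod 24)] = t[2] = 1.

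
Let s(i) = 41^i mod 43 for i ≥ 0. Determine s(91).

Computing terms: s(0) = 1; s(1) = 41; s(2) = 4; s(3) = 35; s(4) = 16; s(5) = 11; s(6) = 21; s(7) = 1.
The sequence repeats with period 7.
(91 - 0) mod 7 = 0, so s(91) = s(0) = 1.

1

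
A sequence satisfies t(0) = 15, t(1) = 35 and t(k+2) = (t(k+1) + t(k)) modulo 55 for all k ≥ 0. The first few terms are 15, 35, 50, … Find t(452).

50

Computing terms: t(0) = 15, t(1) = 35, t(2) = 50, t(3) = 30, t(4) = 25, t(5) = 0, t(6) = 25, t(7) = 25, t(8) = 50, t(9) = 20, t(10) = 15, t(11) = 35.
Since (t(10), t(11)) = (t(0), t(1)) = (15, 35) (two consecutive terms determine the rest), the sequence is periodic with period 10.
(452 - 0) mod 10 = 2, so t(452) = t(2) = 50.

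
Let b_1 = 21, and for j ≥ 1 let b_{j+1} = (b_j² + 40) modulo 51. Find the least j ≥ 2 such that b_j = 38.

b_1 = 21,  b_2 = 22,  b_3 = 14,  b_4 = 32,  b_5 = 44,  b_6 = 38,  b_7 = 5,  b_8 = 14.
Since b_8 = b_3 = 14, the sequence is eventually periodic: after a pre-period of length 2 it cycles with period 5.
The value 38 first appears (with j ≥ 2) at b_6.

6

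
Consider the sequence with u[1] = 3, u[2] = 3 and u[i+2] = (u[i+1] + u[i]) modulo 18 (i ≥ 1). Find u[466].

3

Listing terms: u[1] = 3, u[2] = 3, u[3] = 6, u[4] = 9, u[5] = 15, u[6] = 6, u[7] = 3, u[8] = 9, u[9] = 12, u[10] = 3, u[11] = 15, u[12] = 0, u[13] = 15, u[14] = 15, u[15] = 12, u[16] = 9, u[17] = 3, u[18] = 12, u[19] = 15, u[20] = 9, u[21] = 6, u[22] = 15, u[23] = 3, u[24] = 0, u[25] = 3, u[26] = 3.
Since (u[25], u[26]) = (u[1], u[2]) = (3, 3) (two consecutive terms determine the rest), the sequence is periodic with period 24.
So u[466] = u[1 + ((466-1) mod 24)] = u[10] = 3.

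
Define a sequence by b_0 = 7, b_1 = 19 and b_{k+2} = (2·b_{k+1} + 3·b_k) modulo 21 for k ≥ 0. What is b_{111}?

Computing terms: b_0 = 7, b_1 = 19, b_2 = 17, b_3 = 7, b_4 = 2, b_5 = 4, b_6 = 14, b_7 = 19, b_8 = 17.
Since (b_7, b_8) = (b_1, b_2) = (19, 17) (two consecutive terms determine the rest), the sequence is eventually periodic: after a pre-period of length 1 it cycles with period 6.
For k ≥ 1, b_k depends only on (k - 1) mod 6. (111 - 1) mod 6 = 2, so b_{111} = b_3 = 7.

7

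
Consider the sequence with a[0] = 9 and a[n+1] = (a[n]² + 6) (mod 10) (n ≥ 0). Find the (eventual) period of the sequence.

We have a[0] = 9; a[1] = 7; a[2] = 5; a[3] = 1; a[4] = 7.
Since a[4] = a[1] = 7, the sequence is eventually periodic: after a pre-period of length 1 it cycles with period 3.

3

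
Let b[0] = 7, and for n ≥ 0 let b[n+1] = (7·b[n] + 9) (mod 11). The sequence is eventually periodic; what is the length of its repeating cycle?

10

Computing terms: b[0] = 7; b[1] = 3; b[2] = 8; b[3] = 10; b[4] = 2; b[5] = 1; b[6] = 5; b[7] = 0; b[8] = 9; b[9] = 6; b[10] = 7.
Since b[10] = b[0] = 7, the sequence is periodic with period 10.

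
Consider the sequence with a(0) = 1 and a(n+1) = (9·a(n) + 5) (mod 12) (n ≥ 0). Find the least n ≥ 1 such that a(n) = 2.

1

Computing terms: a(0) = 1; a(1) = 2; a(2) = 11; a(3) = 8; a(4) = 5; a(5) = 2.
Since a(5) = a(1) = 2, the sequence is eventually periodic: after a pre-period of length 1 it cycles with period 4.
The value 2 first appears (with n ≥ 1) at a(1).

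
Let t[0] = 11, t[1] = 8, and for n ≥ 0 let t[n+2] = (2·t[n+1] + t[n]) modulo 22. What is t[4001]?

Computing terms: t[0] = 11, t[1] = 8, t[2] = 5, t[3] = 18, t[4] = 19, t[5] = 12, t[6] = 21, t[7] = 10, t[8] = 19, t[9] = 4, t[10] = 5, t[11] = 14, t[12] = 11, t[13] = 14, t[14] = 17, t[15] = 4, t[16] = 3, t[17] = 10, t[18] = 1, t[19] = 12, t[20] = 3, t[21] = 18, t[22] = 17, t[23] = 8, t[24] = 11, t[25] = 8.
The sequence repeats with period 24.
(4001 - 0) mod 24 = 17, so t[4001] = t[17] = 10.

10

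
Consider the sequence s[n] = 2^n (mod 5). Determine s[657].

2

We have s[1] = 2,  s[2] = 4,  s[3] = 3,  s[4] = 1,  s[5] = 2.
Since s[5] = s[1] = 2, the sequence is periodic with period 4.
(657 - 1) mod 4 = 0, so s[657] = s[1] = 2.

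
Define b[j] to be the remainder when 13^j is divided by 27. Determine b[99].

1

Listing terms: b[1] = 13, b[2] = 7, b[3] = 10, b[4] = 22, b[5] = 16, b[6] = 19, b[7] = 4, b[8] = 25, b[9] = 1, b[10] = 13.
The sequence repeats with period 9.
(99 - 1) mod 9 = 8, so b[99] = b[9] = 1.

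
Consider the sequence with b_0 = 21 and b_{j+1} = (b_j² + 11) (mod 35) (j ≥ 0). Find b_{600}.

1

Computing terms: b_0 = 21, b_1 = 32, b_2 = 20, b_3 = 26, b_4 = 22, b_5 = 5, b_6 = 1, b_7 = 12, b_8 = 15, b_9 = 26.
Since b_9 = b_3 = 26, the sequence is eventually periodic: after a pre-period of length 3 it cycles with period 6.
For j ≥ 3, b_j depends only on (j - 3) mod 6. (600 - 3) mod 6 = 3, so b_{600} = b_6 = 1.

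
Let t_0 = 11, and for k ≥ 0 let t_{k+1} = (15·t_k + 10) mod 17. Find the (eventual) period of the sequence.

8

We have t_0 = 11,  t_1 = 5,  t_2 = 0,  t_3 = 10,  t_4 = 7,  t_5 = 13,  t_6 = 1,  t_7 = 8,  t_8 = 11.
Since t_8 = t_0 = 11, the sequence is periodic with period 8.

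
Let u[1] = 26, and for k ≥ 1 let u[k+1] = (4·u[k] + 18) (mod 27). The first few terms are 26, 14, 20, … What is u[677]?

14

Computing terms: u[1] = 26, u[2] = 14, u[3] = 20, u[4] = 17, u[5] = 5, u[6] = 11, u[7] = 8, u[8] = 23, u[9] = 2, u[10] = 26.
The sequence repeats with period 9.
So u[677] = u[1 + ((677-1) mod 9)] = u[2] = 14.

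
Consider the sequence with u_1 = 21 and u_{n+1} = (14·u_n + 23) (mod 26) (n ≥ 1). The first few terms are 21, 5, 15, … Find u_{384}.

We have u_1 = 21, u_2 = 5, u_3 = 15, u_4 = 25, u_5 = 9, u_6 = 19, u_7 = 3, u_8 = 13, u_9 = 23, u_{10} = 7, u_{11} = 17, u_{12} = 1, u_{13} = 11, u_{14} = 21.
Since u_{14} = u_1 = 21, the sequence is periodic with period 13.
So u_{384} = u_{1 + ((384-1) mod 13)} = u_7 = 3.

3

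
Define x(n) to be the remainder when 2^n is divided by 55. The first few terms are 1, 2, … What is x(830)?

Computing terms: x(0) = 1, x(1) = 2, x(2) = 4, x(3) = 8, x(4) = 16, x(5) = 32, x(6) = 9, x(7) = 18, x(8) = 36, x(9) = 17, x(10) = 34, x(11) = 13, x(12) = 26, x(13) = 52, x(14) = 49, x(15) = 43, x(16) = 31, x(17) = 7, x(18) = 14, x(19) = 28, x(20) = 1.
The sequence repeats with period 20.
So x(830) = x(0 + ((830-0) mod 20)) = x(10) = 34.

34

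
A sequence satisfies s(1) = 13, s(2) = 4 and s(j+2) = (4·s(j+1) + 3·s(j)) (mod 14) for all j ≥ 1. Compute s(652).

6

Listing terms: s(1) = 13; s(2) = 4; s(3) = 13; s(4) = 8; s(5) = 1; s(6) = 0; s(7) = 3; s(8) = 12; s(9) = 1; s(10) = 12; s(11) = 9; s(12) = 2; s(13) = 7; s(14) = 6; s(15) = 3; s(16) = 2; s(17) = 3; s(18) = 4; s(19) = 11; s(20) = 0; s(21) = 5; s(22) = 6; s(23) = 11; s(24) = 6; s(25) = 1; s(26) = 8; s(27) = 7; s(28) = 10; s(29) = 5; s(30) = 8; s(31) = 5; s(32) = 2; s(33) = 9; s(34) = 0; s(35) = 13; s(36) = 10; s(37) = 9; s(38) = 10; s(39) = 11; s(40) = 4; s(41) = 7; s(42) = 12; s(43) = 13; s(44) = 4.
Since (s(43), s(44)) = (s(1), s(2)) = (13, 4) (two consecutive terms determine the rest), the sequence is periodic with period 42.
So s(652) = s(1 + ((652-1) mod 42)) = s(22) = 6.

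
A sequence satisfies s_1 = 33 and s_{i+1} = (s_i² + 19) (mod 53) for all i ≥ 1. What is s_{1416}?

Computing terms: s_1 = 33, s_2 = 48, s_3 = 44, s_4 = 47, s_5 = 2, s_6 = 23, s_7 = 18, s_8 = 25, s_9 = 8, s_{10} = 30, s_{11} = 18.
Since s_{11} = s_7 = 18, the sequence is eventually periodic: after a pre-period of length 6 it cycles with period 4.
For i ≥ 7, s_i depends only on (i - 7) mod 4. (1416 - 7) mod 4 = 1, so s_{1416} = s_8 = 25.

25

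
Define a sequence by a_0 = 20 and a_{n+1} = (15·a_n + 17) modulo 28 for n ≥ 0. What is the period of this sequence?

14

Listing terms: a_0 = 20,  a_1 = 9,  a_2 = 12,  a_3 = 1,  a_4 = 4,  a_5 = 21,  a_6 = 24,  a_7 = 13,  a_8 = 16,  a_9 = 5,  a_{10} = 8,  a_{11} = 25,  a_{12} = 0,  a_{13} = 17,  a_{14} = 20.
The sequence repeats with period 14.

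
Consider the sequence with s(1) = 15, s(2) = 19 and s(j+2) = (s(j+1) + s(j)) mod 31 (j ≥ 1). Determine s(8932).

Listing terms: s(1) = 15; s(2) = 19; s(3) = 3; s(4) = 22; s(5) = 25; s(6) = 16; s(7) = 10; s(8) = 26; s(9) = 5; s(10) = 0; s(11) = 5; s(12) = 5; s(13) = 10; s(14) = 15; s(15) = 25; s(16) = 9; s(17) = 3; s(18) = 12; s(19) = 15; s(20) = 27; s(21) = 11; s(22) = 7; s(23) = 18; s(24) = 25; s(25) = 12; s(26) = 6; s(27) = 18; s(28) = 24; s(29) = 11; s(30) = 4; s(31) = 15; s(32) = 19.
Since (s(31), s(32)) = (s(1), s(2)) = (15, 19) (two consecutive terms determine the rest), the sequence is periodic with period 30.
So s(8932) = s(1 + ((8932-1) mod 30)) = s(22) = 7.

7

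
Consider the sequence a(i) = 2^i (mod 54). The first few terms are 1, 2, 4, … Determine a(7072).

Computing terms: a(0) = 1; a(1) = 2; a(2) = 4; a(3) = 8; a(4) = 16; a(5) = 32; a(6) = 10; a(7) = 20; a(8) = 40; a(9) = 26; a(10) = 52; a(11) = 50; a(12) = 46; a(13) = 38; a(14) = 22; a(15) = 44; a(16) = 34; a(17) = 14; a(18) = 28; a(19) = 2.
Since a(19) = a(1) = 2, the sequence is eventually periodic: after a pre-period of length 1 it cycles with period 18.
For i ≥ 1, a(i) depends only on (i - 1) mod 18. (7072 - 1) mod 18 = 15, so a(7072) = a(16) = 34.

34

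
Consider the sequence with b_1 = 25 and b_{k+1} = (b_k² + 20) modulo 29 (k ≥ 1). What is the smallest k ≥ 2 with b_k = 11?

b_1 = 25; b_2 = 7; b_3 = 11; b_4 = 25.
The sequence repeats with period 3.
The value 11 first appears (with k ≥ 2) at b_3.

3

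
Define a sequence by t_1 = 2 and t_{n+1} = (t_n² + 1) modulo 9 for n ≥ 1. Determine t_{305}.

5

Listing terms: t_1 = 2,  t_2 = 5,  t_3 = 8,  t_4 = 2.
The sequence repeats with period 3.
So t_{305} = t_{1 + ((305-1) mod 3)} = t_2 = 5.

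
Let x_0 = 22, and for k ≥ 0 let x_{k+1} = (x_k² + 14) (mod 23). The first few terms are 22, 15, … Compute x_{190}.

0

x_0 = 22; x_1 = 15; x_2 = 9; x_3 = 3; x_4 = 0; x_5 = 14; x_6 = 3.
Since x_6 = x_3 = 3, the sequence is eventually periodic: after a pre-period of length 3 it cycles with period 3.
For k ≥ 3, x_k depends only on (k - 3) mod 3. (190 - 3) mod 3 = 1, so x_{190} = x_4 = 0.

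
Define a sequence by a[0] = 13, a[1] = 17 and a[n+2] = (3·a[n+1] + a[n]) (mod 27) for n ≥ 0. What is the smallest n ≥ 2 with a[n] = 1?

Computing terms: a[0] = 13,  a[1] = 17,  a[2] = 10,  a[3] = 20,  a[4] = 16,  a[5] = 14,  a[6] = 4,  a[7] = 26,  a[8] = 1,  a[9] = 2,  a[10] = 7,  a[11] = 23,  a[12] = 22,  a[13] = 8,  a[14] = 19,  a[15] = 11,  a[16] = 25,  a[17] = 5,  a[18] = 13,  a[19] = 17.
The sequence repeats with period 18.
The value 1 first appears (with n ≥ 2) at a[8].

8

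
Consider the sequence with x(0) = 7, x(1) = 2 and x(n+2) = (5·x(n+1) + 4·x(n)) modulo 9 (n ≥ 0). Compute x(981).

1

Computing terms: x(0) = 7,  x(1) = 2,  x(2) = 2,  x(3) = 0,  x(4) = 8,  x(5) = 4,  x(6) = 7,  x(7) = 6,  x(8) = 4,  x(9) = 8,  x(10) = 2,  x(11) = 6,  x(12) = 2,  x(13) = 7,  x(14) = 7,  x(15) = 0,  x(16) = 1,  x(17) = 5,  x(18) = 2,  x(19) = 3,  x(20) = 5,  x(21) = 1,  x(22) = 7,  x(23) = 3,  x(24) = 7,  x(25) = 2.
Since (x(24), x(25)) = (x(0), x(1)) = (7, 2) (two consecutive terms determine the rest), the sequence is periodic with period 24.
So x(981) = x(0 + ((981-0) mod 24)) = x(21) = 1.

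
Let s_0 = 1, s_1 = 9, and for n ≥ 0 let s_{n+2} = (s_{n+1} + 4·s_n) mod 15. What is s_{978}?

1

Computing terms: s_0 = 1, s_1 = 9, s_2 = 13, s_3 = 4, s_4 = 11, s_5 = 12, s_6 = 11, s_7 = 14, s_8 = 13, s_9 = 9, s_{10} = 1, s_{11} = 7, s_{12} = 11, s_{13} = 9, s_{14} = 8, s_{15} = 14, s_{16} = 1, s_{17} = 12, s_{18} = 1, s_{19} = 4, s_{20} = 8, s_{21} = 9, s_{22} = 11, s_{23} = 2, s_{24} = 1, s_{25} = 9.
Since (s_{24}, s_{25}) = (s_0, s_1) = (1, 9) (two consecutive terms determine the rest), the sequence is periodic with period 24.
(978 - 0) mod 24 = 18, so s_{978} = s_{18} = 1.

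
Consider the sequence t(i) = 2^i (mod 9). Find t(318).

Listing terms: t(1) = 2; t(2) = 4; t(3) = 8; t(4) = 7; t(5) = 5; t(6) = 1; t(7) = 2.
Since t(7) = t(1) = 2, the sequence is periodic with period 6.
So t(318) = t(1 + ((318-1) mod 6)) = t(6) = 1.

1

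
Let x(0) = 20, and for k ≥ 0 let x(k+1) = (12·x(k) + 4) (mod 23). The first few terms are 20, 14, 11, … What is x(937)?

We have x(0) = 20; x(1) = 14; x(2) = 11; x(3) = 21; x(4) = 3; x(5) = 17; x(6) = 1; x(7) = 16; x(8) = 12; x(9) = 10; x(10) = 9; x(11) = 20.
Since x(11) = x(0) = 20, the sequence is periodic with period 11.
So x(937) = x(0 + ((937-0) mod 11)) = x(2) = 11.

11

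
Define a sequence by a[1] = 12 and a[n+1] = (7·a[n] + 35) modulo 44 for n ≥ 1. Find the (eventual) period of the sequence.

We have a[1] = 12; a[2] = 31; a[3] = 32; a[4] = 39; a[5] = 0; a[6] = 35; a[7] = 16; a[8] = 15; a[9] = 8; a[10] = 3; a[11] = 12.
Since a[11] = a[1] = 12, the sequence is periodic with period 10.

10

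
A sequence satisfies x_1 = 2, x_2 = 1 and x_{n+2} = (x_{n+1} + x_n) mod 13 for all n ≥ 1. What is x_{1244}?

Computing terms: x_1 = 2,  x_2 = 1,  x_3 = 3,  x_4 = 4,  x_5 = 7,  x_6 = 11,  x_7 = 5,  x_8 = 3,  x_9 = 8,  x_{10} = 11,  x_{11} = 6,  x_{12} = 4,  x_{13} = 10,  x_{14} = 1,  x_{15} = 11,  x_{16} = 12,  x_{17} = 10,  x_{18} = 9,  x_{19} = 6,  x_{20} = 2,  x_{21} = 8,  x_{22} = 10,  x_{23} = 5,  x_{24} = 2,  x_{25} = 7,  x_{26} = 9,  x_{27} = 3,  x_{28} = 12,  x_{29} = 2,  x_{30} = 1.
Since (x_{29}, x_{30}) = (x_1, x_2) = (2, 1) (two consecutive terms determine the rest), the sequence is periodic with period 28.
So x_{1244} = x_{1 + ((1244-1) mod 28)} = x_{12} = 4.

4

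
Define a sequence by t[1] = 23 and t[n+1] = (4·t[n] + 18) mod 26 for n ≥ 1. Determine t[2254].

Listing terms: t[1] = 23, t[2] = 6, t[3] = 16, t[4] = 4, t[5] = 8, t[6] = 24, t[7] = 10, t[8] = 6.
Since t[8] = t[2] = 6, the sequence is eventually periodic: after a pre-period of length 1 it cycles with period 6.
For n ≥ 2, t[n] depends only on (n - 2) mod 6. (2254 - 2) mod 6 = 2, so t[2254] = t[4] = 4.

4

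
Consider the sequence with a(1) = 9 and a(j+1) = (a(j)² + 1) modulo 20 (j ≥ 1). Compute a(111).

5

Computing terms: a(1) = 9,  a(2) = 2,  a(3) = 5,  a(4) = 6,  a(5) = 17,  a(6) = 10,  a(7) = 1,  a(8) = 2.
Since a(8) = a(2) = 2, the sequence is eventually periodic: after a pre-period of length 1 it cycles with period 6.
For j ≥ 2, a(j) depends only on (j - 2) mod 6. (111 - 2) mod 6 = 1, so a(111) = a(3) = 5.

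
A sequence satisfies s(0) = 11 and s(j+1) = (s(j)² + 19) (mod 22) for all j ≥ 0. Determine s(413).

We have s(0) = 11; s(1) = 8; s(2) = 17; s(3) = 0; s(4) = 19; s(5) = 6; s(6) = 11.
Since s(6) = s(0) = 11, the sequence is periodic with period 6.
So s(413) = s(0 + ((413-0) mod 6)) = s(5) = 6.

6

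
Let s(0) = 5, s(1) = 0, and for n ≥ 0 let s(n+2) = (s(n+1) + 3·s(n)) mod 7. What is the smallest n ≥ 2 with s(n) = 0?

Computing terms: s(0) = 5; s(1) = 0; s(2) = 1; s(3) = 1; s(4) = 4; s(5) = 0; s(6) = 5; s(7) = 5; s(8) = 6; s(9) = 0; s(10) = 4; s(11) = 4; s(12) = 2; s(13) = 0; s(14) = 6; s(15) = 6; s(16) = 3; s(17) = 0; s(18) = 2; s(19) = 2; s(20) = 1; s(21) = 0; s(22) = 3; s(23) = 3; s(24) = 5; s(25) = 0.
The sequence repeats with period 24.
The value 0 first appears (with n ≥ 2) at s(5).

5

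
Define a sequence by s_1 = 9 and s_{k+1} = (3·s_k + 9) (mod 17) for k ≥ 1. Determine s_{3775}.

14

Computing terms: s_1 = 9; s_2 = 2; s_3 = 15; s_4 = 3; s_5 = 1; s_6 = 12; s_7 = 11; s_8 = 8; s_9 = 16; s_{10} = 6; s_{11} = 10; s_{12} = 5; s_{13} = 7; s_{14} = 13; s_{15} = 14; s_{16} = 0; s_{17} = 9.
Since s_{17} = s_1 = 9, the sequence is periodic with period 16.
(3775 - 1) mod 16 = 14, so s_{3775} = s_{15} = 14.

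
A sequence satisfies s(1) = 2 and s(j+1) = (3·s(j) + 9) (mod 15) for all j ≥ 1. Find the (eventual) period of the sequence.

s(1) = 2,  s(2) = 0,  s(3) = 9,  s(4) = 6,  s(5) = 12,  s(6) = 0.
Since s(6) = s(2) = 0, the sequence is eventually periodic: after a pre-period of length 1 it cycles with period 4.

4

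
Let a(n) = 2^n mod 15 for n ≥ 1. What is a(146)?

4

Listing terms: a(1) = 2,  a(2) = 4,  a(3) = 8,  a(4) = 1,  a(5) = 2.
The sequence repeats with period 4.
So a(146) = a(1 + ((146-1) mod 4)) = a(2) = 4.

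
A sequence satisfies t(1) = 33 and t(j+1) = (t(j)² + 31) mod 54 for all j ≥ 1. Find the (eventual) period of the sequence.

18

We have t(1) = 33, t(2) = 40, t(3) = 11, t(4) = 44, t(5) = 23, t(6) = 20, t(7) = 53, t(8) = 32, t(9) = 29, t(10) = 8, t(11) = 41, t(12) = 38, t(13) = 17, t(14) = 50, t(15) = 47, t(16) = 26, t(17) = 5, t(18) = 2, t(19) = 35, t(20) = 14, t(21) = 11.
Since t(21) = t(3) = 11, the sequence is eventually periodic: after a pre-period of length 2 it cycles with period 18.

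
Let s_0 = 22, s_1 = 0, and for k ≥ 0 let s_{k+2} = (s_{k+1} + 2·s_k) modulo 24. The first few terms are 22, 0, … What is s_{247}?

12

s_0 = 22; s_1 = 0; s_2 = 20; s_3 = 20; s_4 = 12; s_5 = 4; s_6 = 4; s_7 = 12; s_8 = 20; s_9 = 20.
Since (s_8, s_9) = (s_2, s_3) = (20, 20) (two consecutive terms determine the rest), the sequence is eventually periodic: after a pre-period of length 2 it cycles with period 6.
For k ≥ 2, s_k depends only on (k - 2) mod 6. (247 - 2) mod 6 = 5, so s_{247} = s_7 = 12.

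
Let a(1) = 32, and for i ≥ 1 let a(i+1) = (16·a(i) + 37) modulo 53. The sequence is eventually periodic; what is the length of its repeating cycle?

13

a(1) = 32, a(2) = 19, a(3) = 23, a(4) = 34, a(5) = 51, a(6) = 5, a(7) = 11, a(8) = 1, a(9) = 0, a(10) = 37, a(11) = 46, a(12) = 31, a(13) = 3, a(14) = 32.
The sequence repeats with period 13.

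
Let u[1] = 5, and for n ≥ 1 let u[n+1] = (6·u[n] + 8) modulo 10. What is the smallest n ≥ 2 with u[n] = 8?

Computing terms: u[1] = 5; u[2] = 8; u[3] = 6; u[4] = 4; u[5] = 2; u[6] = 0; u[7] = 8.
Since u[7] = u[2] = 8, the sequence is eventually periodic: after a pre-period of length 1 it cycles with period 5.
The value 8 first appears (with n ≥ 2) at u[2].

2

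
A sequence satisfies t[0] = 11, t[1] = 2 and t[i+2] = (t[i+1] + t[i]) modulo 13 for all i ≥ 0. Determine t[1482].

7

We have t[0] = 11,  t[1] = 2,  t[2] = 0,  t[3] = 2,  t[4] = 2,  t[5] = 4,  t[6] = 6,  t[7] = 10,  t[8] = 3,  t[9] = 0,  t[10] = 3,  t[11] = 3,  t[12] = 6,  t[13] = 9,  t[14] = 2,  t[15] = 11,  t[16] = 0,  t[17] = 11,  t[18] = 11,  t[19] = 9,  t[20] = 7,  t[21] = 3,  t[22] = 10,  t[23] = 0,  t[24] = 10,  t[25] = 10,  t[26] = 7,  t[27] = 4,  t[28] = 11,  t[29] = 2.
Since (t[28], t[29]) = (t[0], t[1]) = (11, 2) (two consecutive terms determine the rest), the sequence is periodic with period 28.
(1482 - 0) mod 28 = 26, so t[1482] = t[26] = 7.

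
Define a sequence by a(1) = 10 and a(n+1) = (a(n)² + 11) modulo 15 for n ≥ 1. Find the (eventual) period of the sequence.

6

Computing terms: a(1) = 10; a(2) = 6; a(3) = 2; a(4) = 0; a(5) = 11; a(6) = 12; a(7) = 5; a(8) = 6.
Since a(8) = a(2) = 6, the sequence is eventually periodic: after a pre-period of length 1 it cycles with period 6.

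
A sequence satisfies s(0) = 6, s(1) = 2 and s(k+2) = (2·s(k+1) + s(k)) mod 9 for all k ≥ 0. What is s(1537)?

2

Listing terms: s(0) = 6; s(1) = 2; s(2) = 1; s(3) = 4; s(4) = 0; s(5) = 4; s(6) = 8; s(7) = 2; s(8) = 3; s(9) = 8; s(10) = 1; s(11) = 1; s(12) = 3; s(13) = 7; s(14) = 8; s(15) = 5; s(16) = 0; s(17) = 5; s(18) = 1; s(19) = 7; s(20) = 6; s(21) = 1; s(22) = 8; s(23) = 8; s(24) = 6; s(25) = 2.
Since (s(24), s(25)) = (s(0), s(1)) = (6, 2) (two consecutive terms determine the rest), the sequence is periodic with period 24.
(1537 - 0) mod 24 = 1, so s(1537) = s(1) = 2.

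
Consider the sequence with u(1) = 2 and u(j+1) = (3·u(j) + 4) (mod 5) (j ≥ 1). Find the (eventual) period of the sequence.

4

Computing terms: u(1) = 2,  u(2) = 0,  u(3) = 4,  u(4) = 1,  u(5) = 2.
Since u(5) = u(1) = 2, the sequence is periodic with period 4.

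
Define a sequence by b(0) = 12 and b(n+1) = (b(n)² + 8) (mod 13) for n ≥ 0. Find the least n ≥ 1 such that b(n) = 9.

1

b(0) = 12,  b(1) = 9,  b(2) = 11,  b(3) = 12.
The sequence repeats with period 3.
The value 9 first appears (with n ≥ 1) at b(1).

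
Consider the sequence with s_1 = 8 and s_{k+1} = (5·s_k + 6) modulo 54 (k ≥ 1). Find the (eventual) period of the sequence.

18

Listing terms: s_1 = 8; s_2 = 46; s_3 = 20; s_4 = 52; s_5 = 50; s_6 = 40; s_7 = 44; s_8 = 10; s_9 = 2; s_{10} = 16; s_{11} = 32; s_{12} = 4; s_{13} = 26; s_{14} = 28; s_{15} = 38; s_{16} = 34; s_{17} = 14; s_{18} = 22; s_{19} = 8.
Since s_{19} = s_1 = 8, the sequence is periodic with period 18.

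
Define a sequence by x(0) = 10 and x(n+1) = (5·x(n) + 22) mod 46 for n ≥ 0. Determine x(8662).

18

We have x(0) = 10, x(1) = 26, x(2) = 14, x(3) = 0, x(4) = 22, x(5) = 40, x(6) = 38, x(7) = 28, x(8) = 24, x(9) = 4, x(10) = 42, x(11) = 2, x(12) = 32, x(13) = 44, x(14) = 12, x(15) = 36, x(16) = 18, x(17) = 20, x(18) = 30, x(19) = 34, x(20) = 8, x(21) = 16, x(22) = 10.
The sequence repeats with period 22.
(8662 - 0) mod 22 = 16, so x(8662) = x(16) = 18.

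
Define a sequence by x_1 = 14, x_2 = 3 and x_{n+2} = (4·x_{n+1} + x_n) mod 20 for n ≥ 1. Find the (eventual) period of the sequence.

4

x_1 = 14; x_2 = 3; x_3 = 6; x_4 = 7; x_5 = 14; x_6 = 3.
Since (x_5, x_6) = (x_1, x_2) = (14, 3) (two consecutive terms determine the rest), the sequence is periodic with period 4.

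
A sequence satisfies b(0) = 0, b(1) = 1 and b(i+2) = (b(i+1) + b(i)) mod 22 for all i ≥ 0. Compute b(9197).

We have b(0) = 0,  b(1) = 1,  b(2) = 1,  b(3) = 2,  b(4) = 3,  b(5) = 5,  b(6) = 8,  b(7) = 13,  b(8) = 21,  b(9) = 12,  b(10) = 11,  b(11) = 1,  b(12) = 12,  b(13) = 13,  b(14) = 3,  b(15) = 16,  b(16) = 19,  b(17) = 13,  b(18) = 10,  b(19) = 1,  b(20) = 11,  b(21) = 12,  b(22) = 1,  b(23) = 13,  b(24) = 14,  b(25) = 5,  b(26) = 19,  b(27) = 2,  b(28) = 21,  b(29) = 1,  b(30) = 0,  b(31) = 1.
Since (b(30), b(31)) = (b(0), b(1)) = (0, 1) (two consecutive terms determine the rest), the sequence is periodic with period 30.
So b(9197) = b(0 + ((9197-0) mod 30)) = b(17) = 13.

13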